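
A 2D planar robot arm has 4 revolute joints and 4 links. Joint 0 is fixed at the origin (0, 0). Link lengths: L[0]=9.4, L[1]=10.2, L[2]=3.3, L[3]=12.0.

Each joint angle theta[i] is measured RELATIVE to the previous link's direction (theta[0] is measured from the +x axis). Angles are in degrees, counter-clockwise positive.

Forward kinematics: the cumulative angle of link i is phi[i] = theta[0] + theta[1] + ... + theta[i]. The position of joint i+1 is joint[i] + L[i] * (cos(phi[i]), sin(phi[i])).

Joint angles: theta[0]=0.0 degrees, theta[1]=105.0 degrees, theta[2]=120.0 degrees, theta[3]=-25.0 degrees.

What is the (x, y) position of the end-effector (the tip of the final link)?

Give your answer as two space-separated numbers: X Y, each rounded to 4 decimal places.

joint[0] = (0.0000, 0.0000)  (base)
link 0: phi[0] = 0 = 0 deg
  cos(0 deg) = 1.0000, sin(0 deg) = 0.0000
  joint[1] = (0.0000, 0.0000) + 9.4 * (1.0000, 0.0000) = (0.0000 + 9.4000, 0.0000 + 0.0000) = (9.4000, 0.0000)
link 1: phi[1] = 0 + 105 = 105 deg
  cos(105 deg) = -0.2588, sin(105 deg) = 0.9659
  joint[2] = (9.4000, 0.0000) + 10.2 * (-0.2588, 0.9659) = (9.4000 + -2.6400, 0.0000 + 9.8524) = (6.7600, 9.8524)
link 2: phi[2] = 0 + 105 + 120 = 225 deg
  cos(225 deg) = -0.7071, sin(225 deg) = -0.7071
  joint[3] = (6.7600, 9.8524) + 3.3 * (-0.7071, -0.7071) = (6.7600 + -2.3335, 9.8524 + -2.3335) = (4.4266, 7.5190)
link 3: phi[3] = 0 + 105 + 120 + -25 = 200 deg
  cos(200 deg) = -0.9397, sin(200 deg) = -0.3420
  joint[4] = (4.4266, 7.5190) + 12 * (-0.9397, -0.3420) = (4.4266 + -11.2763, 7.5190 + -4.1042) = (-6.8497, 3.4147)
End effector: (-6.8497, 3.4147)

Answer: -6.8497 3.4147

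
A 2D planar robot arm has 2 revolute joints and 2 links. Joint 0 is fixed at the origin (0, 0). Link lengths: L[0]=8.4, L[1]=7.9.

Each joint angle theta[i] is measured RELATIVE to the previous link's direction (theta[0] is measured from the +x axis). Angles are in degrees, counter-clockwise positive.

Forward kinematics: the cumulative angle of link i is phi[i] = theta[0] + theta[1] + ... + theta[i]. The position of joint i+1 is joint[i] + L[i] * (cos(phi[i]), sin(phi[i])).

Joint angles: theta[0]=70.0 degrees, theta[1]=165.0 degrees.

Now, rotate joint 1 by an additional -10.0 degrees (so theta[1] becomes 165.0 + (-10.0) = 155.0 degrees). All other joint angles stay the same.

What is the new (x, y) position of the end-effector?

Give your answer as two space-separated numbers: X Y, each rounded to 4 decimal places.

Answer: -2.7132 2.3073

Derivation:
joint[0] = (0.0000, 0.0000)  (base)
link 0: phi[0] = 70 = 70 deg
  cos(70 deg) = 0.3420, sin(70 deg) = 0.9397
  joint[1] = (0.0000, 0.0000) + 8.4 * (0.3420, 0.9397) = (0.0000 + 2.8730, 0.0000 + 7.8934) = (2.8730, 7.8934)
link 1: phi[1] = 70 + 155 = 225 deg
  cos(225 deg) = -0.7071, sin(225 deg) = -0.7071
  joint[2] = (2.8730, 7.8934) + 7.9 * (-0.7071, -0.7071) = (2.8730 + -5.5861, 7.8934 + -5.5861) = (-2.7132, 2.3073)
End effector: (-2.7132, 2.3073)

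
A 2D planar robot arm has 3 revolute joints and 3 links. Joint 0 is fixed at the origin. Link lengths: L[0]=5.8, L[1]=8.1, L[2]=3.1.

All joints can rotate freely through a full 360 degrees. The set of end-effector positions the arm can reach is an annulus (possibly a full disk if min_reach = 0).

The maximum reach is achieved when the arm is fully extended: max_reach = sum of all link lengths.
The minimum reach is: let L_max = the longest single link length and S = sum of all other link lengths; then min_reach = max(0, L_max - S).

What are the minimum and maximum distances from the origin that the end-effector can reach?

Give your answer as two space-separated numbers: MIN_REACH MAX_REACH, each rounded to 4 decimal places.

Link lengths: [5.8, 8.1, 3.1]
max_reach = 5.8 + 8.1 + 3.1 = 17
L_max = max([5.8, 8.1, 3.1]) = 8.1
S (sum of others) = 17 - 8.1 = 8.9
min_reach = max(0, 8.1 - 8.9) = max(0, -0.8) = 0

Answer: 0.0000 17.0000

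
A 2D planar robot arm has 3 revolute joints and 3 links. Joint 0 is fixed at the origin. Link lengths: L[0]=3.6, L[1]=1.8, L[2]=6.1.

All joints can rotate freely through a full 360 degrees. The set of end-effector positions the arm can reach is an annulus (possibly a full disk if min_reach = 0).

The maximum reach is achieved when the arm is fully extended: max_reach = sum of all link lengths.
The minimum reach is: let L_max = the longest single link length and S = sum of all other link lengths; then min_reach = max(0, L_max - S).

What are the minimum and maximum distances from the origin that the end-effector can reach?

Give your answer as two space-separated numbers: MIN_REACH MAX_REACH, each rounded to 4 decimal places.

Answer: 0.7000 11.5000

Derivation:
Link lengths: [3.6, 1.8, 6.1]
max_reach = 3.6 + 1.8 + 6.1 = 11.5
L_max = max([3.6, 1.8, 6.1]) = 6.1
S (sum of others) = 11.5 - 6.1 = 5.4
min_reach = max(0, 6.1 - 5.4) = max(0, 0.7) = 0.7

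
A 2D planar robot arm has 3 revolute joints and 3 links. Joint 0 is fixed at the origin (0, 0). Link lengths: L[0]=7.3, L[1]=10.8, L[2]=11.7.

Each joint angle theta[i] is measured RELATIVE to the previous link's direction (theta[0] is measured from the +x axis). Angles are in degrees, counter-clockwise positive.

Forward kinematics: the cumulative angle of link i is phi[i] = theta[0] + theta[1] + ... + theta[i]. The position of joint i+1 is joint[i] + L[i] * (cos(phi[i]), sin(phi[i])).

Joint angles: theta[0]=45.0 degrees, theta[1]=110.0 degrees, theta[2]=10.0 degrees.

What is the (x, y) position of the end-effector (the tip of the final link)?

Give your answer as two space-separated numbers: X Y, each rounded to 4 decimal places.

Answer: -15.9276 12.7543

Derivation:
joint[0] = (0.0000, 0.0000)  (base)
link 0: phi[0] = 45 = 45 deg
  cos(45 deg) = 0.7071, sin(45 deg) = 0.7071
  joint[1] = (0.0000, 0.0000) + 7.3 * (0.7071, 0.7071) = (0.0000 + 5.1619, 0.0000 + 5.1619) = (5.1619, 5.1619)
link 1: phi[1] = 45 + 110 = 155 deg
  cos(155 deg) = -0.9063, sin(155 deg) = 0.4226
  joint[2] = (5.1619, 5.1619) + 10.8 * (-0.9063, 0.4226) = (5.1619 + -9.7881, 5.1619 + 4.5643) = (-4.6262, 9.7262)
link 2: phi[2] = 45 + 110 + 10 = 165 deg
  cos(165 deg) = -0.9659, sin(165 deg) = 0.2588
  joint[3] = (-4.6262, 9.7262) + 11.7 * (-0.9659, 0.2588) = (-4.6262 + -11.3013, 9.7262 + 3.0282) = (-15.9276, 12.7543)
End effector: (-15.9276, 12.7543)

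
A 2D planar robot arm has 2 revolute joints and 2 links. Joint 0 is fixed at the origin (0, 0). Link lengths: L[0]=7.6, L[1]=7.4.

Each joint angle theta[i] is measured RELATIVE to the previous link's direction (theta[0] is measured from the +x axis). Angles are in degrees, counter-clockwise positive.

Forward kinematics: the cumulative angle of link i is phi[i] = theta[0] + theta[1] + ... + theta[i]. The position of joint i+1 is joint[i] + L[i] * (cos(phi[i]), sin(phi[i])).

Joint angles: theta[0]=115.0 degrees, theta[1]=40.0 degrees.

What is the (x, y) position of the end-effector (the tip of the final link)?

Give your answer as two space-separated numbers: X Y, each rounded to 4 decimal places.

Answer: -9.9186 10.0153

Derivation:
joint[0] = (0.0000, 0.0000)  (base)
link 0: phi[0] = 115 = 115 deg
  cos(115 deg) = -0.4226, sin(115 deg) = 0.9063
  joint[1] = (0.0000, 0.0000) + 7.6 * (-0.4226, 0.9063) = (0.0000 + -3.2119, 0.0000 + 6.8879) = (-3.2119, 6.8879)
link 1: phi[1] = 115 + 40 = 155 deg
  cos(155 deg) = -0.9063, sin(155 deg) = 0.4226
  joint[2] = (-3.2119, 6.8879) + 7.4 * (-0.9063, 0.4226) = (-3.2119 + -6.7067, 6.8879 + 3.1274) = (-9.9186, 10.0153)
End effector: (-9.9186, 10.0153)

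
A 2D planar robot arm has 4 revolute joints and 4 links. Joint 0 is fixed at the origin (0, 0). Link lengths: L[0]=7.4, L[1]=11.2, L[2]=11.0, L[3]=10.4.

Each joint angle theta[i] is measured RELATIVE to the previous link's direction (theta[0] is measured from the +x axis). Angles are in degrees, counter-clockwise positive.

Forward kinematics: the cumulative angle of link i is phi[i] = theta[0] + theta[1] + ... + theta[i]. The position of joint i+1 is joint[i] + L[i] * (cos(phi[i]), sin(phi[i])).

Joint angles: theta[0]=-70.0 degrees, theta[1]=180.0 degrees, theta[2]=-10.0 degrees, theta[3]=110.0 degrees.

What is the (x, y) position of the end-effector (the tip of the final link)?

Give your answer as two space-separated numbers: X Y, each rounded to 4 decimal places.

joint[0] = (0.0000, 0.0000)  (base)
link 0: phi[0] = -70 = -70 deg
  cos(-70 deg) = 0.3420, sin(-70 deg) = -0.9397
  joint[1] = (0.0000, 0.0000) + 7.4 * (0.3420, -0.9397) = (0.0000 + 2.5309, 0.0000 + -6.9537) = (2.5309, -6.9537)
link 1: phi[1] = -70 + 180 = 110 deg
  cos(110 deg) = -0.3420, sin(110 deg) = 0.9397
  joint[2] = (2.5309, -6.9537) + 11.2 * (-0.3420, 0.9397) = (2.5309 + -3.8306, -6.9537 + 10.5246) = (-1.2997, 3.5708)
link 2: phi[2] = -70 + 180 + -10 = 100 deg
  cos(100 deg) = -0.1736, sin(100 deg) = 0.9848
  joint[3] = (-1.2997, 3.5708) + 11 * (-0.1736, 0.9848) = (-1.2997 + -1.9101, 3.5708 + 10.8329) = (-3.2098, 14.4037)
link 3: phi[3] = -70 + 180 + -10 + 110 = 210 deg
  cos(210 deg) = -0.8660, sin(210 deg) = -0.5000
  joint[4] = (-3.2098, 14.4037) + 10.4 * (-0.8660, -0.5000) = (-3.2098 + -9.0067, 14.4037 + -5.2000) = (-12.2165, 9.2037)
End effector: (-12.2165, 9.2037)

Answer: -12.2165 9.2037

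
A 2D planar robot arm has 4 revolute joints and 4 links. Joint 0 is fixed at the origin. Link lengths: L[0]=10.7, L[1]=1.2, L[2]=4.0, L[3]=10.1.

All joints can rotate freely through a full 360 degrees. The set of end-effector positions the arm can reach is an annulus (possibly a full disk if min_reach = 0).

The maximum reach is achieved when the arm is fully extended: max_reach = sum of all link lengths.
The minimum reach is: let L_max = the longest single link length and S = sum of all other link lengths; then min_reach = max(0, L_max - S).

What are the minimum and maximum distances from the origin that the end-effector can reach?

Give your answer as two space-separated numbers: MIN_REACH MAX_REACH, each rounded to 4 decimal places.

Answer: 0.0000 26.0000

Derivation:
Link lengths: [10.7, 1.2, 4.0, 10.1]
max_reach = 10.7 + 1.2 + 4 + 10.1 = 26
L_max = max([10.7, 1.2, 4.0, 10.1]) = 10.7
S (sum of others) = 26 - 10.7 = 15.3
min_reach = max(0, 10.7 - 15.3) = max(0, -4.6) = 0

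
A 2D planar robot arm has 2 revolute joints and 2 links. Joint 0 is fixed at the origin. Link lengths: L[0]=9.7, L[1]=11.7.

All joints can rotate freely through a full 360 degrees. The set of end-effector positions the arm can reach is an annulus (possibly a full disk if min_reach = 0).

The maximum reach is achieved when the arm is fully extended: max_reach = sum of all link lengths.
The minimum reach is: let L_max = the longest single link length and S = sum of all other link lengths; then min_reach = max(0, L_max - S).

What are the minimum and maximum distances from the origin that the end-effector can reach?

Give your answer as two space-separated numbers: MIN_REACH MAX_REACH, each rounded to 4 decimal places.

Answer: 2.0000 21.4000

Derivation:
Link lengths: [9.7, 11.7]
max_reach = 9.7 + 11.7 = 21.4
L_max = max([9.7, 11.7]) = 11.7
S (sum of others) = 21.4 - 11.7 = 9.7
min_reach = max(0, 11.7 - 9.7) = max(0, 2) = 2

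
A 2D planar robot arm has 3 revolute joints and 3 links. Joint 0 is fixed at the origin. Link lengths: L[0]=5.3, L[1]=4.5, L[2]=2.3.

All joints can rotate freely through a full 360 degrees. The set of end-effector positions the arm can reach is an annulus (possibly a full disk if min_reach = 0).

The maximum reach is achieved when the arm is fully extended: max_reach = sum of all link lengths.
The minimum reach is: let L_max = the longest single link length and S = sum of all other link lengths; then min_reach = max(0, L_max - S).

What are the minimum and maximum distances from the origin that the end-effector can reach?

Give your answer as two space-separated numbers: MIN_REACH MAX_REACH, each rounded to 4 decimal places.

Answer: 0.0000 12.1000

Derivation:
Link lengths: [5.3, 4.5, 2.3]
max_reach = 5.3 + 4.5 + 2.3 = 12.1
L_max = max([5.3, 4.5, 2.3]) = 5.3
S (sum of others) = 12.1 - 5.3 = 6.8
min_reach = max(0, 5.3 - 6.8) = max(0, -1.5) = 0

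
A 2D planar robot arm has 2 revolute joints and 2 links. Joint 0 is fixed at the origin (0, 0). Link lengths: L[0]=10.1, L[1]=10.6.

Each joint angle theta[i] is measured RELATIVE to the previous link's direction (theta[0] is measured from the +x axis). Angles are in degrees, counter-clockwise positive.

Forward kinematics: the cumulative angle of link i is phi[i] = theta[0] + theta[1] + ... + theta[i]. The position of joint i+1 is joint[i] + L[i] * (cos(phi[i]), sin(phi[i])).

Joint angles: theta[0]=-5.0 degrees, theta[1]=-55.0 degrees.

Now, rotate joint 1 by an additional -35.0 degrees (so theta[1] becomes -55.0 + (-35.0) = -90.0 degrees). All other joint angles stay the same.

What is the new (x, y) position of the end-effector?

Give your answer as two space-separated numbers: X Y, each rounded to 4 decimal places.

joint[0] = (0.0000, 0.0000)  (base)
link 0: phi[0] = -5 = -5 deg
  cos(-5 deg) = 0.9962, sin(-5 deg) = -0.0872
  joint[1] = (0.0000, 0.0000) + 10.1 * (0.9962, -0.0872) = (0.0000 + 10.0616, 0.0000 + -0.8803) = (10.0616, -0.8803)
link 1: phi[1] = -5 + -90 = -95 deg
  cos(-95 deg) = -0.0872, sin(-95 deg) = -0.9962
  joint[2] = (10.0616, -0.8803) + 10.6 * (-0.0872, -0.9962) = (10.0616 + -0.9239, -0.8803 + -10.5597) = (9.1377, -11.4399)
End effector: (9.1377, -11.4399)

Answer: 9.1377 -11.4399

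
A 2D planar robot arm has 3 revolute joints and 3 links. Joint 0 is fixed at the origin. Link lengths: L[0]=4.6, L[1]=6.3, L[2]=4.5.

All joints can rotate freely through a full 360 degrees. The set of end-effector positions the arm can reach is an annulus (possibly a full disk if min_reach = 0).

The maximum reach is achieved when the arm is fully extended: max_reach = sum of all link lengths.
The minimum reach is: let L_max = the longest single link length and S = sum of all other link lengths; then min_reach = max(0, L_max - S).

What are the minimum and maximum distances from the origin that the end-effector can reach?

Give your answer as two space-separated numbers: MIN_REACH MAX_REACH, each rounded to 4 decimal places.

Link lengths: [4.6, 6.3, 4.5]
max_reach = 4.6 + 6.3 + 4.5 = 15.4
L_max = max([4.6, 6.3, 4.5]) = 6.3
S (sum of others) = 15.4 - 6.3 = 9.1
min_reach = max(0, 6.3 - 9.1) = max(0, -2.8) = 0

Answer: 0.0000 15.4000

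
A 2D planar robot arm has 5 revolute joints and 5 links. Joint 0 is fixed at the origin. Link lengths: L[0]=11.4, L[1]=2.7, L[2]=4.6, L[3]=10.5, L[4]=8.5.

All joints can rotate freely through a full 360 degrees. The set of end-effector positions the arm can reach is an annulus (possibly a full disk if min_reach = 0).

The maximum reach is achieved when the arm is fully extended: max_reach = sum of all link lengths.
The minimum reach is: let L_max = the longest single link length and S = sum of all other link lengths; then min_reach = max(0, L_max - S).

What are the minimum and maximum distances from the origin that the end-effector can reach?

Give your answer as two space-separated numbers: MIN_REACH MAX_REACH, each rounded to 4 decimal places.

Answer: 0.0000 37.7000

Derivation:
Link lengths: [11.4, 2.7, 4.6, 10.5, 8.5]
max_reach = 11.4 + 2.7 + 4.6 + 10.5 + 8.5 = 37.7
L_max = max([11.4, 2.7, 4.6, 10.5, 8.5]) = 11.4
S (sum of others) = 37.7 - 11.4 = 26.3
min_reach = max(0, 11.4 - 26.3) = max(0, -14.9) = 0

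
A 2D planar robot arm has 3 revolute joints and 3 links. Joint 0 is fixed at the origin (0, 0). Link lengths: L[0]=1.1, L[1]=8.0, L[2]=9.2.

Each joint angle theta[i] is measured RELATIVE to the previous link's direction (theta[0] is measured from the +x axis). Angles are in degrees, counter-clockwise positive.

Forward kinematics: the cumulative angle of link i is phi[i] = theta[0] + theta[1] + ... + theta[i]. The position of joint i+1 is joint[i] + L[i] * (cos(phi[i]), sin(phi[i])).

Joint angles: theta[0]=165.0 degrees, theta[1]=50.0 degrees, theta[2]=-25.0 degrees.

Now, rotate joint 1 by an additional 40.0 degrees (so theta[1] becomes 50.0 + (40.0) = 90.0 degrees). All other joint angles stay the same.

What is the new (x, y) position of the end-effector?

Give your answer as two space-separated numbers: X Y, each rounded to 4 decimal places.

Answer: -9.0467 -14.4903

Derivation:
joint[0] = (0.0000, 0.0000)  (base)
link 0: phi[0] = 165 = 165 deg
  cos(165 deg) = -0.9659, sin(165 deg) = 0.2588
  joint[1] = (0.0000, 0.0000) + 1.1 * (-0.9659, 0.2588) = (0.0000 + -1.0625, 0.0000 + 0.2847) = (-1.0625, 0.2847)
link 1: phi[1] = 165 + 90 = 255 deg
  cos(255 deg) = -0.2588, sin(255 deg) = -0.9659
  joint[2] = (-1.0625, 0.2847) + 8 * (-0.2588, -0.9659) = (-1.0625 + -2.0706, 0.2847 + -7.7274) = (-3.1331, -7.4427)
link 2: phi[2] = 165 + 90 + -25 = 230 deg
  cos(230 deg) = -0.6428, sin(230 deg) = -0.7660
  joint[3] = (-3.1331, -7.4427) + 9.2 * (-0.6428, -0.7660) = (-3.1331 + -5.9136, -7.4427 + -7.0476) = (-9.0467, -14.4903)
End effector: (-9.0467, -14.4903)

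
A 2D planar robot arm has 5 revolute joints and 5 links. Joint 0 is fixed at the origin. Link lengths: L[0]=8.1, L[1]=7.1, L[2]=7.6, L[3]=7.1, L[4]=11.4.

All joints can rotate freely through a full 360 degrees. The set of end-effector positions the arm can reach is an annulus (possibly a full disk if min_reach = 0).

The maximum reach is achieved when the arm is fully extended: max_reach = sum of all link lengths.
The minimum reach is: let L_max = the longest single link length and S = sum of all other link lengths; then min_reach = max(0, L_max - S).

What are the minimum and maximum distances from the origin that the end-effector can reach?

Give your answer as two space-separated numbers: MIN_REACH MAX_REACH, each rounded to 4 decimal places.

Answer: 0.0000 41.3000

Derivation:
Link lengths: [8.1, 7.1, 7.6, 7.1, 11.4]
max_reach = 8.1 + 7.1 + 7.6 + 7.1 + 11.4 = 41.3
L_max = max([8.1, 7.1, 7.6, 7.1, 11.4]) = 11.4
S (sum of others) = 41.3 - 11.4 = 29.9
min_reach = max(0, 11.4 - 29.9) = max(0, -18.5) = 0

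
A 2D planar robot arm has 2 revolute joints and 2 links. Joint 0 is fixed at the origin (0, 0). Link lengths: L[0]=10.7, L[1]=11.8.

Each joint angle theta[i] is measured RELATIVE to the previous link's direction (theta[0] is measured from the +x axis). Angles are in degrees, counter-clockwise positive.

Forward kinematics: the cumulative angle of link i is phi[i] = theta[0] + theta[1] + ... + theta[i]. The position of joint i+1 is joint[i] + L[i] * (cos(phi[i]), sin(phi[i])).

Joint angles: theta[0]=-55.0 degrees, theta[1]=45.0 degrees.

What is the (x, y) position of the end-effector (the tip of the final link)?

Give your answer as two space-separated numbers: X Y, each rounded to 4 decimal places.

Answer: 17.7580 -10.8140

Derivation:
joint[0] = (0.0000, 0.0000)  (base)
link 0: phi[0] = -55 = -55 deg
  cos(-55 deg) = 0.5736, sin(-55 deg) = -0.8192
  joint[1] = (0.0000, 0.0000) + 10.7 * (0.5736, -0.8192) = (0.0000 + 6.1373, 0.0000 + -8.7649) = (6.1373, -8.7649)
link 1: phi[1] = -55 + 45 = -10 deg
  cos(-10 deg) = 0.9848, sin(-10 deg) = -0.1736
  joint[2] = (6.1373, -8.7649) + 11.8 * (0.9848, -0.1736) = (6.1373 + 11.6207, -8.7649 + -2.0490) = (17.7580, -10.8140)
End effector: (17.7580, -10.8140)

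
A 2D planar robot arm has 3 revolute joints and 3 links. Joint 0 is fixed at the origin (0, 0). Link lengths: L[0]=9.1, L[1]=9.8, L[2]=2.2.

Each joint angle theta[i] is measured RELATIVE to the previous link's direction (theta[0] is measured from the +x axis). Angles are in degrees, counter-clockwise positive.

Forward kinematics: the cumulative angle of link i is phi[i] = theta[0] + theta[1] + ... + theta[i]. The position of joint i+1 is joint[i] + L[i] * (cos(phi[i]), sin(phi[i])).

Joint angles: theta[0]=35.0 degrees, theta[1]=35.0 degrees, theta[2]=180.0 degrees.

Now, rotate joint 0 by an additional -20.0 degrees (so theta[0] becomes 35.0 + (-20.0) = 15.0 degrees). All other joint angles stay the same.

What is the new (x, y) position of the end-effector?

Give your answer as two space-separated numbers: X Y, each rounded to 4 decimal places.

Answer: 13.6751 8.1772

Derivation:
joint[0] = (0.0000, 0.0000)  (base)
link 0: phi[0] = 15 = 15 deg
  cos(15 deg) = 0.9659, sin(15 deg) = 0.2588
  joint[1] = (0.0000, 0.0000) + 9.1 * (0.9659, 0.2588) = (0.0000 + 8.7899, 0.0000 + 2.3553) = (8.7899, 2.3553)
link 1: phi[1] = 15 + 35 = 50 deg
  cos(50 deg) = 0.6428, sin(50 deg) = 0.7660
  joint[2] = (8.7899, 2.3553) + 9.8 * (0.6428, 0.7660) = (8.7899 + 6.2993, 2.3553 + 7.5072) = (15.0892, 9.8625)
link 2: phi[2] = 15 + 35 + 180 = 230 deg
  cos(230 deg) = -0.6428, sin(230 deg) = -0.7660
  joint[3] = (15.0892, 9.8625) + 2.2 * (-0.6428, -0.7660) = (15.0892 + -1.4141, 9.8625 + -1.6853) = (13.6751, 8.1772)
End effector: (13.6751, 8.1772)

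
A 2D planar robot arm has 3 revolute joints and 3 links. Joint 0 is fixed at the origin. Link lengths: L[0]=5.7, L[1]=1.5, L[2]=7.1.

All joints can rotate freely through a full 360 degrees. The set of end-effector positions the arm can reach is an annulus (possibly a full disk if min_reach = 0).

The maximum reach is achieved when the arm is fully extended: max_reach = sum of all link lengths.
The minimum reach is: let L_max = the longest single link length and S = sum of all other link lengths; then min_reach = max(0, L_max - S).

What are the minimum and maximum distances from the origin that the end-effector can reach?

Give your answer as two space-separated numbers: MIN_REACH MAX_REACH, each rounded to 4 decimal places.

Answer: 0.0000 14.3000

Derivation:
Link lengths: [5.7, 1.5, 7.1]
max_reach = 5.7 + 1.5 + 7.1 = 14.3
L_max = max([5.7, 1.5, 7.1]) = 7.1
S (sum of others) = 14.3 - 7.1 = 7.2
min_reach = max(0, 7.1 - 7.2) = max(0, -0.1) = 0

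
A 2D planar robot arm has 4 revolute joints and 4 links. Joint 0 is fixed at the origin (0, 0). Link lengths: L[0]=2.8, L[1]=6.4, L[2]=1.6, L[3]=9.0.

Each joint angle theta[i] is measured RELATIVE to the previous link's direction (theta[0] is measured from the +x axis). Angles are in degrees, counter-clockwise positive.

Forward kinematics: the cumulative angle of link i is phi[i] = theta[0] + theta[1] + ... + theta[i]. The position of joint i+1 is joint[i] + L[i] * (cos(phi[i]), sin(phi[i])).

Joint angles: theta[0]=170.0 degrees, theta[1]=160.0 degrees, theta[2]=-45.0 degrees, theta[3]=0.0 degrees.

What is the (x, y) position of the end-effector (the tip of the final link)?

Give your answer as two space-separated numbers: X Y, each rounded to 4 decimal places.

joint[0] = (0.0000, 0.0000)  (base)
link 0: phi[0] = 170 = 170 deg
  cos(170 deg) = -0.9848, sin(170 deg) = 0.1736
  joint[1] = (0.0000, 0.0000) + 2.8 * (-0.9848, 0.1736) = (0.0000 + -2.7575, 0.0000 + 0.4862) = (-2.7575, 0.4862)
link 1: phi[1] = 170 + 160 = 330 deg
  cos(330 deg) = 0.8660, sin(330 deg) = -0.5000
  joint[2] = (-2.7575, 0.4862) + 6.4 * (0.8660, -0.5000) = (-2.7575 + 5.5426, 0.4862 + -3.2000) = (2.7851, -2.7138)
link 2: phi[2] = 170 + 160 + -45 = 285 deg
  cos(285 deg) = 0.2588, sin(285 deg) = -0.9659
  joint[3] = (2.7851, -2.7138) + 1.6 * (0.2588, -0.9659) = (2.7851 + 0.4141, -2.7138 + -1.5455) = (3.1992, -4.2593)
link 3: phi[3] = 170 + 160 + -45 + 0 = 285 deg
  cos(285 deg) = 0.2588, sin(285 deg) = -0.9659
  joint[4] = (3.1992, -4.2593) + 9 * (0.2588, -0.9659) = (3.1992 + 2.3294, -4.2593 + -8.6933) = (5.5286, -12.9526)
End effector: (5.5286, -12.9526)

Answer: 5.5286 -12.9526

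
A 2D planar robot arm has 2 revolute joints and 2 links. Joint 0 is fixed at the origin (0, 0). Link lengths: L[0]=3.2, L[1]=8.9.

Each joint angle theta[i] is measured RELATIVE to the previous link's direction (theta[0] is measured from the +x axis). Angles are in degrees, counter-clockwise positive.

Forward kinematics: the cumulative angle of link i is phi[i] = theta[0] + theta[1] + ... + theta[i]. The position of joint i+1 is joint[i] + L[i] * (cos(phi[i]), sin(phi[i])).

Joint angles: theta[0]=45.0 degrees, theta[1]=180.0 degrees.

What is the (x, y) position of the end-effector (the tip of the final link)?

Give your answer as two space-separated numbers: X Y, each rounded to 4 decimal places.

Answer: -4.0305 -4.0305

Derivation:
joint[0] = (0.0000, 0.0000)  (base)
link 0: phi[0] = 45 = 45 deg
  cos(45 deg) = 0.7071, sin(45 deg) = 0.7071
  joint[1] = (0.0000, 0.0000) + 3.2 * (0.7071, 0.7071) = (0.0000 + 2.2627, 0.0000 + 2.2627) = (2.2627, 2.2627)
link 1: phi[1] = 45 + 180 = 225 deg
  cos(225 deg) = -0.7071, sin(225 deg) = -0.7071
  joint[2] = (2.2627, 2.2627) + 8.9 * (-0.7071, -0.7071) = (2.2627 + -6.2933, 2.2627 + -6.2933) = (-4.0305, -4.0305)
End effector: (-4.0305, -4.0305)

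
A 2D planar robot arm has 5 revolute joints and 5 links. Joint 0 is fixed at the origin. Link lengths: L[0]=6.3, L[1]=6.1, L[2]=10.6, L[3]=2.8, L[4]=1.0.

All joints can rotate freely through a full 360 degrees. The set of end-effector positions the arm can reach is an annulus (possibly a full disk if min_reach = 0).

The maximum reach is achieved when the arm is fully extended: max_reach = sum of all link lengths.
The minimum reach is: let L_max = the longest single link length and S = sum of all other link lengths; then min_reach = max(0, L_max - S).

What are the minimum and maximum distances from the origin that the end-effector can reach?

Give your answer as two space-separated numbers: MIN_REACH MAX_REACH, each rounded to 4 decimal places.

Answer: 0.0000 26.8000

Derivation:
Link lengths: [6.3, 6.1, 10.6, 2.8, 1.0]
max_reach = 6.3 + 6.1 + 10.6 + 2.8 + 1 = 26.8
L_max = max([6.3, 6.1, 10.6, 2.8, 1.0]) = 10.6
S (sum of others) = 26.8 - 10.6 = 16.2
min_reach = max(0, 10.6 - 16.2) = max(0, -5.6) = 0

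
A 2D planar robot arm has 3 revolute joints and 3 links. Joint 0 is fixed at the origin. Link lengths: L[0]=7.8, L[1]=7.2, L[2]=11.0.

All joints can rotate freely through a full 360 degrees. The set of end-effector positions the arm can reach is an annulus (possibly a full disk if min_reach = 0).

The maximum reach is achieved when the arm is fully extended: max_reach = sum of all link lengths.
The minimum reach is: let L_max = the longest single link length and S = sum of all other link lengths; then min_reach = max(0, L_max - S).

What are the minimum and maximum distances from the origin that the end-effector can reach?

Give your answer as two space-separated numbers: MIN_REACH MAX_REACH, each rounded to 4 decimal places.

Answer: 0.0000 26.0000

Derivation:
Link lengths: [7.8, 7.2, 11.0]
max_reach = 7.8 + 7.2 + 11 = 26
L_max = max([7.8, 7.2, 11.0]) = 11
S (sum of others) = 26 - 11 = 15
min_reach = max(0, 11 - 15) = max(0, -4) = 0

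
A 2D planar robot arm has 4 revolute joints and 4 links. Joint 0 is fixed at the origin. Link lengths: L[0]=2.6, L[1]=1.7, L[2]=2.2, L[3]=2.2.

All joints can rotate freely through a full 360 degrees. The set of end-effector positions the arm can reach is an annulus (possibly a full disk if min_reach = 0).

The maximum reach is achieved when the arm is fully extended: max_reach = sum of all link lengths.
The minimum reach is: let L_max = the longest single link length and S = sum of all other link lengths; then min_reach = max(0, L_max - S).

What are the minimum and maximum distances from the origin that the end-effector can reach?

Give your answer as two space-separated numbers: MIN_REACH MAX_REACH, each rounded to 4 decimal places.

Link lengths: [2.6, 1.7, 2.2, 2.2]
max_reach = 2.6 + 1.7 + 2.2 + 2.2 = 8.7
L_max = max([2.6, 1.7, 2.2, 2.2]) = 2.6
S (sum of others) = 8.7 - 2.6 = 6.1
min_reach = max(0, 2.6 - 6.1) = max(0, -3.5) = 0

Answer: 0.0000 8.7000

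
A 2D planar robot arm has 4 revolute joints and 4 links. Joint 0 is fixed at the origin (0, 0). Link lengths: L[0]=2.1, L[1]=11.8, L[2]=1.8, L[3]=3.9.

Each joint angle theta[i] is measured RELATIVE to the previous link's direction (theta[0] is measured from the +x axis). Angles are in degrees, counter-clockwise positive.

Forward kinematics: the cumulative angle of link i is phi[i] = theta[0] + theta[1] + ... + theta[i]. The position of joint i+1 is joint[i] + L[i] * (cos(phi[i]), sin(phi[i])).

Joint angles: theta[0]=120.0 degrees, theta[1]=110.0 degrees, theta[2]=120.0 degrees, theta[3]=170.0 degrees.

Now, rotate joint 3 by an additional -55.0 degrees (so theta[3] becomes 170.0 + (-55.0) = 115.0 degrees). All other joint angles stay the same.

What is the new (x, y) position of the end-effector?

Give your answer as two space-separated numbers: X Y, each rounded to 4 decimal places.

joint[0] = (0.0000, 0.0000)  (base)
link 0: phi[0] = 120 = 120 deg
  cos(120 deg) = -0.5000, sin(120 deg) = 0.8660
  joint[1] = (0.0000, 0.0000) + 2.1 * (-0.5000, 0.8660) = (0.0000 + -1.0500, 0.0000 + 1.8187) = (-1.0500, 1.8187)
link 1: phi[1] = 120 + 110 = 230 deg
  cos(230 deg) = -0.6428, sin(230 deg) = -0.7660
  joint[2] = (-1.0500, 1.8187) + 11.8 * (-0.6428, -0.7660) = (-1.0500 + -7.5849, 1.8187 + -9.0393) = (-8.6349, -7.2207)
link 2: phi[2] = 120 + 110 + 120 = 350 deg
  cos(350 deg) = 0.9848, sin(350 deg) = -0.1736
  joint[3] = (-8.6349, -7.2207) + 1.8 * (0.9848, -0.1736) = (-8.6349 + 1.7727, -7.2207 + -0.3126) = (-6.8622, -7.5332)
link 3: phi[3] = 120 + 110 + 120 + 115 = 465 deg
  cos(465 deg) = -0.2588, sin(465 deg) = 0.9659
  joint[4] = (-6.8622, -7.5332) + 3.9 * (-0.2588, 0.9659) = (-6.8622 + -1.0094, -7.5332 + 3.7671) = (-7.8716, -3.7661)
End effector: (-7.8716, -3.7661)

Answer: -7.8716 -3.7661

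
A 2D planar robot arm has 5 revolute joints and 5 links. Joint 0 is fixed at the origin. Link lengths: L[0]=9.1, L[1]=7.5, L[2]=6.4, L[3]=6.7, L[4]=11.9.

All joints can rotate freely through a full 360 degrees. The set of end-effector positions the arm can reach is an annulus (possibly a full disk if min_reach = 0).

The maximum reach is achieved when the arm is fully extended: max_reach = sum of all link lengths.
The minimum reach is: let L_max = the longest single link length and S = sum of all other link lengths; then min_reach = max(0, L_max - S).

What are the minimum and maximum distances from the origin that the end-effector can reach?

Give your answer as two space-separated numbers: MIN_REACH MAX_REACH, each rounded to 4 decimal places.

Link lengths: [9.1, 7.5, 6.4, 6.7, 11.9]
max_reach = 9.1 + 7.5 + 6.4 + 6.7 + 11.9 = 41.6
L_max = max([9.1, 7.5, 6.4, 6.7, 11.9]) = 11.9
S (sum of others) = 41.6 - 11.9 = 29.7
min_reach = max(0, 11.9 - 29.7) = max(0, -17.8) = 0

Answer: 0.0000 41.6000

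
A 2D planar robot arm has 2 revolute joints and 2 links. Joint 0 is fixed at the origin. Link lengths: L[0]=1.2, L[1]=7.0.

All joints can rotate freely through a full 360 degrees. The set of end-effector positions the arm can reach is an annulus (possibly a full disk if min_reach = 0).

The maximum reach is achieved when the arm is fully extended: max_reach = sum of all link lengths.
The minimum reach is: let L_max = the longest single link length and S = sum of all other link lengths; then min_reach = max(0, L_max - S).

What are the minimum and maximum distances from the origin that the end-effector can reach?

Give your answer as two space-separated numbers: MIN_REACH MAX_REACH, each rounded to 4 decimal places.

Link lengths: [1.2, 7.0]
max_reach = 1.2 + 7 = 8.2
L_max = max([1.2, 7.0]) = 7
S (sum of others) = 8.2 - 7 = 1.2
min_reach = max(0, 7 - 1.2) = max(0, 5.8) = 5.8

Answer: 5.8000 8.2000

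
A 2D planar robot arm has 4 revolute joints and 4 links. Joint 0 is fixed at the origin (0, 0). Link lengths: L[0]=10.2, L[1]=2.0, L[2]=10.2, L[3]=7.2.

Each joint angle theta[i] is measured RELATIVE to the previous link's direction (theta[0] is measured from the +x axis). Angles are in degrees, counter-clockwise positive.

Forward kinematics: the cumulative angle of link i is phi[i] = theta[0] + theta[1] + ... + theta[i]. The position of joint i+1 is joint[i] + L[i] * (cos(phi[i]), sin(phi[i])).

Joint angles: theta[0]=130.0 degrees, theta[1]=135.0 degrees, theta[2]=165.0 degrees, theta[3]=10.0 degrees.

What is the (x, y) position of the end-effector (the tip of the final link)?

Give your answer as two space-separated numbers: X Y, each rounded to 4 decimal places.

Answer: -1.9919 22.4967

Derivation:
joint[0] = (0.0000, 0.0000)  (base)
link 0: phi[0] = 130 = 130 deg
  cos(130 deg) = -0.6428, sin(130 deg) = 0.7660
  joint[1] = (0.0000, 0.0000) + 10.2 * (-0.6428, 0.7660) = (0.0000 + -6.5564, 0.0000 + 7.8137) = (-6.5564, 7.8137)
link 1: phi[1] = 130 + 135 = 265 deg
  cos(265 deg) = -0.0872, sin(265 deg) = -0.9962
  joint[2] = (-6.5564, 7.8137) + 2 * (-0.0872, -0.9962) = (-6.5564 + -0.1743, 7.8137 + -1.9924) = (-6.7307, 5.8213)
link 2: phi[2] = 130 + 135 + 165 = 430 deg
  cos(430 deg) = 0.3420, sin(430 deg) = 0.9397
  joint[3] = (-6.7307, 5.8213) + 10.2 * (0.3420, 0.9397) = (-6.7307 + 3.4886, 5.8213 + 9.5849) = (-3.2421, 15.4061)
link 3: phi[3] = 130 + 135 + 165 + 10 = 440 deg
  cos(440 deg) = 0.1736, sin(440 deg) = 0.9848
  joint[4] = (-3.2421, 15.4061) + 7.2 * (0.1736, 0.9848) = (-3.2421 + 1.2503, 15.4061 + 7.0906) = (-1.9919, 22.4967)
End effector: (-1.9919, 22.4967)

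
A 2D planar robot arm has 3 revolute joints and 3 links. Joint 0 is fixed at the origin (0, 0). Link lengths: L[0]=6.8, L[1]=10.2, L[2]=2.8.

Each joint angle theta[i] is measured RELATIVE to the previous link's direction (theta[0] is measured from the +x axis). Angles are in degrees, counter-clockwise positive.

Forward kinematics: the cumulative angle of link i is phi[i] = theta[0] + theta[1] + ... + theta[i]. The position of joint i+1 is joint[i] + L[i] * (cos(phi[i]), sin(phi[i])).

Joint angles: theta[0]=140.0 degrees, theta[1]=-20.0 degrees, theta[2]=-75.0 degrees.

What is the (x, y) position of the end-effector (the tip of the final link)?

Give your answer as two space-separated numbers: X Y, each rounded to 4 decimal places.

Answer: -8.3292 15.1843

Derivation:
joint[0] = (0.0000, 0.0000)  (base)
link 0: phi[0] = 140 = 140 deg
  cos(140 deg) = -0.7660, sin(140 deg) = 0.6428
  joint[1] = (0.0000, 0.0000) + 6.8 * (-0.7660, 0.6428) = (0.0000 + -5.2091, 0.0000 + 4.3710) = (-5.2091, 4.3710)
link 1: phi[1] = 140 + -20 = 120 deg
  cos(120 deg) = -0.5000, sin(120 deg) = 0.8660
  joint[2] = (-5.2091, 4.3710) + 10.2 * (-0.5000, 0.8660) = (-5.2091 + -5.1000, 4.3710 + 8.8335) = (-10.3091, 13.2044)
link 2: phi[2] = 140 + -20 + -75 = 45 deg
  cos(45 deg) = 0.7071, sin(45 deg) = 0.7071
  joint[3] = (-10.3091, 13.2044) + 2.8 * (0.7071, 0.7071) = (-10.3091 + 1.9799, 13.2044 + 1.9799) = (-8.3292, 15.1843)
End effector: (-8.3292, 15.1843)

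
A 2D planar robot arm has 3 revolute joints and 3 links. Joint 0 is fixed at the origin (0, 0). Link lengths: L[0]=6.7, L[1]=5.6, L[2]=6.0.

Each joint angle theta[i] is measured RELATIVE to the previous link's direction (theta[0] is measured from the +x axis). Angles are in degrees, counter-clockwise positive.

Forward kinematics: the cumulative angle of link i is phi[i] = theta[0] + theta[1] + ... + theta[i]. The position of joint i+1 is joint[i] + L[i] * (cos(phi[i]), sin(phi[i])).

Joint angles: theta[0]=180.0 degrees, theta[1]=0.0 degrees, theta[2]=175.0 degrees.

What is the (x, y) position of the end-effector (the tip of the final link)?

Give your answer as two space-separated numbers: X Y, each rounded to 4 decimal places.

Answer: -6.3228 -0.5229

Derivation:
joint[0] = (0.0000, 0.0000)  (base)
link 0: phi[0] = 180 = 180 deg
  cos(180 deg) = -1.0000, sin(180 deg) = 0.0000
  joint[1] = (0.0000, 0.0000) + 6.7 * (-1.0000, 0.0000) = (0.0000 + -6.7000, 0.0000 + 0.0000) = (-6.7000, 0.0000)
link 1: phi[1] = 180 + 0 = 180 deg
  cos(180 deg) = -1.0000, sin(180 deg) = 0.0000
  joint[2] = (-6.7000, 0.0000) + 5.6 * (-1.0000, 0.0000) = (-6.7000 + -5.6000, 0.0000 + 0.0000) = (-12.3000, 0.0000)
link 2: phi[2] = 180 + 0 + 175 = 355 deg
  cos(355 deg) = 0.9962, sin(355 deg) = -0.0872
  joint[3] = (-12.3000, 0.0000) + 6 * (0.9962, -0.0872) = (-12.3000 + 5.9772, 0.0000 + -0.5229) = (-6.3228, -0.5229)
End effector: (-6.3228, -0.5229)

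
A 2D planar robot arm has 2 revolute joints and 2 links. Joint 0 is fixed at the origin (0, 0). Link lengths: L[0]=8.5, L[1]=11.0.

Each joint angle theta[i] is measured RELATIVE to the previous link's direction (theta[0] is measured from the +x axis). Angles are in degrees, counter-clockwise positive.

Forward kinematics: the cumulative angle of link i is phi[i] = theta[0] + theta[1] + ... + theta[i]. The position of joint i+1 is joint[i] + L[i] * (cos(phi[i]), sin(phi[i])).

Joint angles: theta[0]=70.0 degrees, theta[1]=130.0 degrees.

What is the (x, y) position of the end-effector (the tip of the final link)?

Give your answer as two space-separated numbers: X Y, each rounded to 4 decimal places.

Answer: -7.4294 4.2252

Derivation:
joint[0] = (0.0000, 0.0000)  (base)
link 0: phi[0] = 70 = 70 deg
  cos(70 deg) = 0.3420, sin(70 deg) = 0.9397
  joint[1] = (0.0000, 0.0000) + 8.5 * (0.3420, 0.9397) = (0.0000 + 2.9072, 0.0000 + 7.9874) = (2.9072, 7.9874)
link 1: phi[1] = 70 + 130 = 200 deg
  cos(200 deg) = -0.9397, sin(200 deg) = -0.3420
  joint[2] = (2.9072, 7.9874) + 11 * (-0.9397, -0.3420) = (2.9072 + -10.3366, 7.9874 + -3.7622) = (-7.4294, 4.2252)
End effector: (-7.4294, 4.2252)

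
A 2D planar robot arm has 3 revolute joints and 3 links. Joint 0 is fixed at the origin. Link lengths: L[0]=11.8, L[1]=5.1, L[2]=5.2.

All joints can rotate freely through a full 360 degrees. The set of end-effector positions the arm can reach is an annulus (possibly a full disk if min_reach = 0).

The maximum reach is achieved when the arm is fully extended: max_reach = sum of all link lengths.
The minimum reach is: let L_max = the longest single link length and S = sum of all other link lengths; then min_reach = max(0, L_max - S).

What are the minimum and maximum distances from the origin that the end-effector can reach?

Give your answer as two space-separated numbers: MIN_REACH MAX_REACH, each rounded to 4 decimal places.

Answer: 1.5000 22.1000

Derivation:
Link lengths: [11.8, 5.1, 5.2]
max_reach = 11.8 + 5.1 + 5.2 = 22.1
L_max = max([11.8, 5.1, 5.2]) = 11.8
S (sum of others) = 22.1 - 11.8 = 10.3
min_reach = max(0, 11.8 - 10.3) = max(0, 1.5) = 1.5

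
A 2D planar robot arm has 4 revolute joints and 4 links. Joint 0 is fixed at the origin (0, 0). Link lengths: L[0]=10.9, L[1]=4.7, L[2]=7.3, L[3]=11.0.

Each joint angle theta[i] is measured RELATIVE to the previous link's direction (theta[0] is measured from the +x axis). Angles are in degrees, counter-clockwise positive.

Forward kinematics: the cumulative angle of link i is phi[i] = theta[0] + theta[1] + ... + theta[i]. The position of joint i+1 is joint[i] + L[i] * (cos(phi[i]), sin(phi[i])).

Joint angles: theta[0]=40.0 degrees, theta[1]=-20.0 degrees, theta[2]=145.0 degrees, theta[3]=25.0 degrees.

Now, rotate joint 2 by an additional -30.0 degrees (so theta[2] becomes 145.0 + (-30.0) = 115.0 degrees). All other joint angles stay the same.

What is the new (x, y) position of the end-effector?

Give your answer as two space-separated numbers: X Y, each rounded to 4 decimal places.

joint[0] = (0.0000, 0.0000)  (base)
link 0: phi[0] = 40 = 40 deg
  cos(40 deg) = 0.7660, sin(40 deg) = 0.6428
  joint[1] = (0.0000, 0.0000) + 10.9 * (0.7660, 0.6428) = (0.0000 + 8.3499, 0.0000 + 7.0064) = (8.3499, 7.0064)
link 1: phi[1] = 40 + -20 = 20 deg
  cos(20 deg) = 0.9397, sin(20 deg) = 0.3420
  joint[2] = (8.3499, 7.0064) + 4.7 * (0.9397, 0.3420) = (8.3499 + 4.4166, 7.0064 + 1.6075) = (12.7664, 8.6139)
link 2: phi[2] = 40 + -20 + 115 = 135 deg
  cos(135 deg) = -0.7071, sin(135 deg) = 0.7071
  joint[3] = (12.7664, 8.6139) + 7.3 * (-0.7071, 0.7071) = (12.7664 + -5.1619, 8.6139 + 5.1619) = (7.6046, 13.7758)
link 3: phi[3] = 40 + -20 + 115 + 25 = 160 deg
  cos(160 deg) = -0.9397, sin(160 deg) = 0.3420
  joint[4] = (7.6046, 13.7758) + 11 * (-0.9397, 0.3420) = (7.6046 + -10.3366, 13.7758 + 3.7622) = (-2.7321, 17.5380)
End effector: (-2.7321, 17.5380)

Answer: -2.7321 17.5380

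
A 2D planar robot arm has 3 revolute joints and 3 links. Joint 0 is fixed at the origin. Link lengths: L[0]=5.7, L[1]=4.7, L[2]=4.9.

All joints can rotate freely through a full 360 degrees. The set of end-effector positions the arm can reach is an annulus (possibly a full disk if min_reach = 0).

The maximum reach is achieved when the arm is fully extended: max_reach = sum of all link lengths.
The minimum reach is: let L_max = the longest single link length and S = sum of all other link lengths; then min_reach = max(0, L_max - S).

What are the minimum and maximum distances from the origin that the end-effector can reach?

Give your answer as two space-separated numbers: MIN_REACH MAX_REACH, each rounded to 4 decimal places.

Link lengths: [5.7, 4.7, 4.9]
max_reach = 5.7 + 4.7 + 4.9 = 15.3
L_max = max([5.7, 4.7, 4.9]) = 5.7
S (sum of others) = 15.3 - 5.7 = 9.6
min_reach = max(0, 5.7 - 9.6) = max(0, -3.9) = 0

Answer: 0.0000 15.3000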